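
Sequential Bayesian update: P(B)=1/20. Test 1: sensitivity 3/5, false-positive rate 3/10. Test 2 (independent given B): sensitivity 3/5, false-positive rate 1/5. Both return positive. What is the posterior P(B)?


After test 1: P(+) = 3/5*1/20 + 3/10*19/20 = 63/200
P(B|+) = (3/100)/(63/200) = 2/21
After test 2 (use post1 as new prior): P(+) = 3/5*2/21 + 1/5*19/21 = 5/21
P(B|+,+) = (2/35)/(5/21) = 6/25

6/25


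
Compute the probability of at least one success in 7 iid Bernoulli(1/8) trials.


P(at least one) = 1 - P(none)
P(none) = (1 - 1/8)^7 = (7/8)^7 = 823543/2097152
P(at least one) = 1 - 823543/2097152 = 1273609/2097152

1273609/2097152


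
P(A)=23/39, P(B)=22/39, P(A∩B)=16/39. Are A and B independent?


P(A)*P(B) = 23/39*22/39 = 506/1521
P(A∩B) = 16/39 != 506/1521, so not independent

No, A and B are not independent


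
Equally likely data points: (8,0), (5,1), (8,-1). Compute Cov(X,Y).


E[X]=7, E[Y]=0, E[XY]=-1
Cov(X,Y) = E[XY] - E[X]E[Y] = -1 - 7*0 = -1

-1


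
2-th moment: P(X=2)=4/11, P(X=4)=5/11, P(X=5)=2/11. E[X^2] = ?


E[X^2] = sum(x^2 * P(x))
= 4*4/11 + 16*5/11 + 25*2/11
= 146/11

146/11


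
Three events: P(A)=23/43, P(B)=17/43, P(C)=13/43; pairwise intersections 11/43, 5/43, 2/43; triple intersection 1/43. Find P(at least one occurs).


P(A∪B∪C) = P(A)+P(B)+P(C) - P(AB)-P(AC)-P(BC) + P(ABC)
= 23/43+17/43+13/43 - 11/43-5/43-2/43 + 1/43
= 36/43

36/43


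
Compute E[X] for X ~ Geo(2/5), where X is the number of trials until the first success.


For geometric (trials until first success), E[X] = 1/p = 1/(2/5) = 5/2

5/2


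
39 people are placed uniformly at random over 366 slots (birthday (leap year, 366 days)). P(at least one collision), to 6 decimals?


P(all different) = prod((366-i)/366 for i=0..38) = 0.122510
P(at least one match) = 1 - 0.122510 = 0.877490

0.877490


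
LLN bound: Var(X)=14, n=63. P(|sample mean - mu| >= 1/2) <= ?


Var(Xbar) = Var(X)/n = 14/63
Chebyshev: P(|Xbar-mu| >= 1/2) <= Var(Xbar)/(1/2)^2 = (2/9)/(1/4) = 8/9

8/9


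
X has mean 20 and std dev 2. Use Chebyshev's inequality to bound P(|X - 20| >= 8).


k = 8/2 = 4
Chebyshev: P(|X-mu| >= k*sigma) <= 1/k^2 = 1/4^2 = 1/16

1/16


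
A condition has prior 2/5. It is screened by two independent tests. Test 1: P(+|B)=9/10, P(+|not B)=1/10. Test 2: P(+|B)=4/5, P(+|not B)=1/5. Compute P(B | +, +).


After test 1: P(+) = 9/10*2/5 + 1/10*3/5 = 21/50
P(B|+) = (9/25)/(21/50) = 6/7
After test 2 (use post1 as new prior): P(+) = 4/5*6/7 + 1/5*1/7 = 5/7
P(B|+,+) = (24/35)/(5/7) = 24/25

24/25


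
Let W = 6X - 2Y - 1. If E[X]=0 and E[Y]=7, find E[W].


E[6X - 2Y - 1] = 6*E[X] - 2*E[Y] - 1
= (6)*(0) + (-2)*(7) + (-1)
= 0 - 14 - 1 = -15

-15


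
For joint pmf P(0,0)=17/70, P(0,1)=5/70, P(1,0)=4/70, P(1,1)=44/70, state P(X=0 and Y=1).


Read from table: P(X=0, Y=1) = 5/70 = 1/14

1/14


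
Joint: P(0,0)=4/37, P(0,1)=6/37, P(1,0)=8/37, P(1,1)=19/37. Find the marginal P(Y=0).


P(Y=0) = P(0,0)+P(1,0) = 4/37 + 8/37 = 12/37

12/37


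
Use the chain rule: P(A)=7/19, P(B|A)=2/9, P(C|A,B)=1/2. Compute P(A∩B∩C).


P(A∩B∩C) = P(A) * P(B|A) * P(C|A∩B)
= 7/19 * 2/9 * 1/2
= 14/171 * 1/2 = 7/171

7/171


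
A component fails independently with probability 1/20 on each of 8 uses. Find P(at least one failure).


P(at least one) = 1 - P(none)
P(none) = (1 - 1/20)^8 = (19/20)^8 = 16983563041/25600000000
P(at least one) = 1 - 16983563041/25600000000 = 8616436959/25600000000

8616436959/25600000000


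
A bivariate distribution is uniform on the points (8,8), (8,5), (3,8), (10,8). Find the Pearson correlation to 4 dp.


Cov(X,Y) = -0.5625, Var(X) = 6.6875, Var(Y) = 1.6875
rho = Cov/(sqrt(VarX)*sqrt(VarY)) = -0.1674

-0.1674


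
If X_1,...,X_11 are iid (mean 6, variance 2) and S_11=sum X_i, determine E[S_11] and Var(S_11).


E[S_n] = n*mu = 11*6 = 66
Var(S_n) = n*sigma^2 = 11*2 = 22

E[S_11]=66, Var(S_11)=22


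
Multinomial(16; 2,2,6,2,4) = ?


16! = 20922789888000
Denominator: 2!=2 * 2!=2 * 6!=720 * 2!=2 * 4!=24
Coefficient = 20922789888000 / 138240 = 151351200

151351200


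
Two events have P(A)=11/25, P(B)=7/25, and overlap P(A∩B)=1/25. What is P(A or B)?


P(A∪B) = P(A) + P(B) - P(A∩B)
= 11/25 + 7/25 - 1/25 = 17/25

17/25


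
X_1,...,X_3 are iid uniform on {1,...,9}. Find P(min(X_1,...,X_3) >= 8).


P(min >= 8) = P(all X_i >= 8) = (P(X_1 >= 8))^3
= (2/9)^3 = 8/729

8/729


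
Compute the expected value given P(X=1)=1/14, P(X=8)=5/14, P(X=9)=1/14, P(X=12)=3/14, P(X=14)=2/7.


E[X] = sum(x * P(x))
= 1*1/14 + 8*5/14 + 9*1/14 + 12*3/14 + 14*2/7
= 71/7

71/7


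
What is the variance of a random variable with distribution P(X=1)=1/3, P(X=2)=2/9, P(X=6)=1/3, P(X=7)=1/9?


E[X] = 32/9, E[X^2] = 56/3
Var(X) = E[X^2] - (E[X])^2 = 56/3 - (32/9)^2 = 488/81

488/81


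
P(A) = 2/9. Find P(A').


P(A') = 1 - P(A) = 1 - 2/9 = 7/9

7/9


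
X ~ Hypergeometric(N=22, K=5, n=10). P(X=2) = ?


P(X=2) = C(5,2)*C(17,8) / C(22,10)
= 10*24310 / 646646
= 243100/646646 = 50/133

50/133


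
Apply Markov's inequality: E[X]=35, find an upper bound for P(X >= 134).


Markov: P(X >= a) <= E[X]/a
P(X >= 134) <= 35/134

35/134


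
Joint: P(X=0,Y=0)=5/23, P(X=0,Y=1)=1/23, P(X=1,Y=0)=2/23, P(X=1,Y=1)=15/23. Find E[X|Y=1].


P(Y=1) = 16/23
E[X|Y=1] = (0*1 + 1*15)/16 = 15/16

15/16


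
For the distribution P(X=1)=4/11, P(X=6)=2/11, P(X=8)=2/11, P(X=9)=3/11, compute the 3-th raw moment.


E[X^3] = sum(x^3 * P(x))
= 1*4/11 + 216*2/11 + 512*2/11 + 729*3/11
= 3647/11

3647/11


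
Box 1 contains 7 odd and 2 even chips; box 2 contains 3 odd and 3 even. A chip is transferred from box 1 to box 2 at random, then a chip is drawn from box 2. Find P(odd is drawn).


P(transfer odd) = 7/9; P(transfer even) = 2/9
If odd transferred: Urn II has 4 odd of 7, so P(odd|odd moved) = 4/7
If even transferred: Urn II has 3 odd of 7, so P(odd|even moved) = 3/7
By total probability: P(odd) = 7/9*4/7 + 2/9*3/7 = 34/63

34/63


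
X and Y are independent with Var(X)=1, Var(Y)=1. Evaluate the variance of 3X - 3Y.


Independence => Cov(X,Y)=0
Var(3X - 3Y) = 3^2*Var(X) + (-3)^2*Var(Y)
= 9*1 + 9*1 = 18

18


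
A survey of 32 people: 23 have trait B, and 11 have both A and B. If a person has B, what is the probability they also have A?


P(A|B) = P(A∩B)/P(B) = (11/32)/(23/32) = 11/23

11/23


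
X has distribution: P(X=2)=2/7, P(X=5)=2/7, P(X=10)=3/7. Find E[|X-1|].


E[|X-1|] = sum(g(x)*P(x))
= 1*2/7 + 4*2/7 + 9*3/7
= 37/7

37/7


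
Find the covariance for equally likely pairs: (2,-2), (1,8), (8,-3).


E[X]=11/3, E[Y]=1, E[XY]=-20/3
Cov(X,Y) = E[XY] - E[X]E[Y] = -20/3 - 11/3*1 = -31/3

-31/3


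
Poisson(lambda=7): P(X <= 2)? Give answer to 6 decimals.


P(X<=2) = e^(-7)*7^0/0! + e^(-7)*7^1/1! + e^(-7)*7^2/2!
≈ 0.0009118820 + 0.0063831738 + 0.0223411082
= 0.0296361640
≈ 0.029636

0.029636


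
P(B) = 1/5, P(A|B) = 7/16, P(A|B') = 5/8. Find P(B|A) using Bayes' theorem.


P(A) = P(A|B)P(B) + P(A|B')P(B') = 7/16*1/5 + 5/8*4/5 = 47/80
P(B|A) = P(A|B)P(B)/P(A) = (7/80)/(47/80) = 7/47

7/47


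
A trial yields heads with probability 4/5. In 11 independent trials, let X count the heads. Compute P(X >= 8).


P(X>=8) = P(X=8) + P(X=9) + P(X=10) + P(X=11)
= 2162688/9765625 + 2883584/9765625 + 11534336/48828125 + 4194304/48828125
= 65536/78125

65536/78125


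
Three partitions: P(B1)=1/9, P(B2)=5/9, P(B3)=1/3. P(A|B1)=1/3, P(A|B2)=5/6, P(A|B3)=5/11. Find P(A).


P(A) = P(A|B1)P(B1) + P(A|B2)P(B2) + P(A|B3)P(B3)
= 1/3*1/9 + 5/6*5/9 + 5/11*1/3
= 1/27 + 25/54 + 5/33 = 43/66

43/66


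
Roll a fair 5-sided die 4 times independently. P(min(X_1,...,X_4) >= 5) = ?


P(min >= 5) = P(all X_i >= 5) = (P(X_1 >= 5))^4
= (1/5)^4 = 1/625

1/625


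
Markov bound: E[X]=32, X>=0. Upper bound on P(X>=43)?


Markov: P(X >= a) <= E[X]/a
P(X >= 43) <= 32/43

32/43


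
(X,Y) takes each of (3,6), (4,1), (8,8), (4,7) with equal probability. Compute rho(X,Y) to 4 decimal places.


Cov(X,Y) = 2.3750, Var(X) = 3.6875, Var(Y) = 7.2500
rho = Cov/(sqrt(VarX)*sqrt(VarY)) = 0.4593

0.4593


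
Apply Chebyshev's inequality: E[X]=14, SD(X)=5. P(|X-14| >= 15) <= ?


k = 15/5 = 3
Chebyshev: P(|X-mu| >= k*sigma) <= 1/k^2 = 1/3^2 = 1/9

1/9


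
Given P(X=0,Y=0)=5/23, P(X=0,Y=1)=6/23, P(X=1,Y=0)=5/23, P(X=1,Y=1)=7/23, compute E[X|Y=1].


P(Y=1) = 13/23
E[X|Y=1] = (0*6 + 1*7)/13 = 7/13

7/13


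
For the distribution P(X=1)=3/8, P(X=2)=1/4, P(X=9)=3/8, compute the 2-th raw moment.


E[X^2] = sum(x^2 * P(x))
= 1*3/8 + 4*1/4 + 81*3/8
= 127/4

127/4


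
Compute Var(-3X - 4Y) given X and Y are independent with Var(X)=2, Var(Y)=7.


Independence => Cov(X,Y)=0
Var(-3X - 4Y) = (-3)^2*Var(X) + (-4)^2*Var(Y)
= 9*2 + 16*7 = 130

130


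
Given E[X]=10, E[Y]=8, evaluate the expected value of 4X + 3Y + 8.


E[4X + 3Y + 8] = 4*E[X] + 3*E[Y] + 8
= (4)*(10) + (3)*(8) + (8)
= 40 + 24 + 8 = 72

72


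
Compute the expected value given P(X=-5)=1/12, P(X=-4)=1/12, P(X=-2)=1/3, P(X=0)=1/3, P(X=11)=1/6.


E[X] = sum(x * P(x))
= -5*1/12 - 4*1/12 - 2*1/3 + 0*1/3 + 11*1/6
= 5/12

5/12


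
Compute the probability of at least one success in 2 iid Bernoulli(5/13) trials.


P(at least one) = 1 - P(none)
P(none) = (1 - 5/13)^2 = (8/13)^2 = 64/169
P(at least one) = 1 - 64/169 = 105/169

105/169


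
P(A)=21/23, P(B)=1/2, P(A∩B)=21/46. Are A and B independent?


P(A)*P(B) = 21/23*1/2 = 21/46
P(A∩B) = 21/46, which equals P(A)P(B), so independent

Yes, A and B are independent


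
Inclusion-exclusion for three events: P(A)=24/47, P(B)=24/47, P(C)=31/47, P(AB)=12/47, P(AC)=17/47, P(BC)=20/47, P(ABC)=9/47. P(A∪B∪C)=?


P(A∪B∪C) = P(A)+P(B)+P(C) - P(AB)-P(AC)-P(BC) + P(ABC)
= 24/47+24/47+31/47 - 12/47-17/47-20/47 + 9/47
= 39/47

39/47


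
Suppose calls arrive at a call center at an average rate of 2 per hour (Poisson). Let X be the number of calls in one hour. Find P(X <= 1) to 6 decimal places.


P(X<=1) = e^(-2)*2^0/0! + e^(-2)*2^1/1!
≈ 0.1353352832 + 0.2706705665
= 0.4060058497
≈ 0.406006

0.406006


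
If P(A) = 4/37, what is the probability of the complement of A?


P(A') = 1 - P(A) = 1 - 4/37 = 33/37

33/37


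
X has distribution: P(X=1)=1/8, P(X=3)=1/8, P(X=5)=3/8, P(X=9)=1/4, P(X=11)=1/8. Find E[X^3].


E[X^3] = sum(g(x)*P(x))
= 1*1/8 + 27*1/8 + 125*3/8 + 729*1/4 + 1331*1/8
= 399

399


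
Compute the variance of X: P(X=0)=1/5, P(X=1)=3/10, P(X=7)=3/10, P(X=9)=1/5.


E[X] = 21/5, E[X^2] = 156/5
Var(X) = E[X^2] - (E[X])^2 = 156/5 - (21/5)^2 = 339/25

339/25


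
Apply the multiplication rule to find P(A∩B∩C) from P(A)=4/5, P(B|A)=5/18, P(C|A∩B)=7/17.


P(A∩B∩C) = P(A) * P(B|A) * P(C|A∩B)
= 4/5 * 5/18 * 7/17
= 2/9 * 7/17 = 14/153

14/153


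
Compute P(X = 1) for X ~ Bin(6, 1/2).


P(X=1) = C(6,1) * p^1 * (1-p)^5
= 6 * 1/2 * 1/32
= 3/32

3/32


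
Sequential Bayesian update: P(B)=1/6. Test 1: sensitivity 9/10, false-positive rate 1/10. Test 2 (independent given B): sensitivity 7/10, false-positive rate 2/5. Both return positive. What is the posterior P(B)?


After test 1: P(+) = 9/10*1/6 + 1/10*5/6 = 7/30
P(B|+) = (3/20)/(7/30) = 9/14
After test 2 (use post1 as new prior): P(+) = 7/10*9/14 + 2/5*5/14 = 83/140
P(B|+,+) = (9/20)/(83/140) = 63/83

63/83


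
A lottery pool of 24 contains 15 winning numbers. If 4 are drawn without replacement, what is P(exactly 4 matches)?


P(X=4) = C(15,4)*C(9,0) / C(24,4)
= 1365*1 / 10626
= 1365/10626 = 65/506

65/506


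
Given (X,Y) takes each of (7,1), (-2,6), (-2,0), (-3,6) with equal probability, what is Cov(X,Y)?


E[X]=0, E[Y]=13/4, E[XY]=-23/4
Cov(X,Y) = E[XY] - E[X]E[Y] = -23/4 - 0*13/4 = -23/4

-23/4


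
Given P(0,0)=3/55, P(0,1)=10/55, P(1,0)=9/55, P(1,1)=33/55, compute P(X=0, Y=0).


Read from table: P(X=0, Y=0) = 3/55

3/55


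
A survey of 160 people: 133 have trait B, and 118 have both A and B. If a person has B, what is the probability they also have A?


P(A|B) = P(A∩B)/P(B) = (118/160)/(133/160) = 118/133

118/133


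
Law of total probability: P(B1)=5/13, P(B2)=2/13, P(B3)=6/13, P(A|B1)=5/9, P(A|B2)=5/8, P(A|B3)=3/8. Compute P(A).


P(A) = P(A|B1)P(B1) + P(A|B2)P(B2) + P(A|B3)P(B3)
= 5/9*5/13 + 5/8*2/13 + 3/8*6/13
= 25/117 + 5/52 + 9/52 = 113/234

113/234


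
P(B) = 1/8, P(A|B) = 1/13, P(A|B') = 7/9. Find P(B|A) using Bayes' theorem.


P(A) = P(A|B)P(B) + P(A|B')P(B') = 1/13*1/8 + 7/9*7/8 = 323/468
P(B|A) = P(A|B)P(B)/P(A) = (1/104)/(323/468) = 9/646

9/646


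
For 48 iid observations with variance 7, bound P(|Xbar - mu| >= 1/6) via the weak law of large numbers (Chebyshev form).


Var(Xbar) = Var(X)/n = 7/48
Chebyshev: P(|Xbar-mu| >= 1/6) <= Var(Xbar)/(1/6)^2 = (7/48)/(1/36) = 21/4
Bound exceeds 1, so trivial bound: 1

1


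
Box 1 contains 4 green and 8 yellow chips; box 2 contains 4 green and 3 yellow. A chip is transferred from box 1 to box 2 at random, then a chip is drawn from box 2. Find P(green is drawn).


P(transfer green) = 4/12 = 1/3; P(transfer yellow) = 2/3
If green transferred: Urn II has 5 green of 8, so P(green|green moved) = 5/8
If yellow transferred: Urn II has 4 green of 8, so P(green|yellow moved) = 1/2
By total probability: P(green) = 1/3*5/8 + 2/3*1/2 = 13/24

13/24


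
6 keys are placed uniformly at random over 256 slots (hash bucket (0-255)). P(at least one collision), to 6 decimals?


P(all different) = prod((256-i)/256 for i=0..5) = 0.942690
P(at least one match) = 1 - 0.942690 = 0.057310

0.057310


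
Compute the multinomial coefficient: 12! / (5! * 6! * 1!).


12! = 479001600
Denominator: 5!=120 * 6!=720 * 1!=1
Coefficient = 479001600 / 86400 = 5544

5544


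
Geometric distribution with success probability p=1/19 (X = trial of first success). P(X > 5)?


P(X > 5) = P(first 5 trials all fail) = (1-p)^5 = (18/19)^5 = 1889568/2476099

1889568/2476099


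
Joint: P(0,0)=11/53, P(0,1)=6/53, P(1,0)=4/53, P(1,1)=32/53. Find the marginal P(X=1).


P(X=1) = P(1,0)+P(1,1) = 4/53 + 32/53 = 36/53

36/53


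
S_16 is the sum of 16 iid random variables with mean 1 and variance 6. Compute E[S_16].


E[S_n] = n*E[X_1] = 16*1 = 16

16


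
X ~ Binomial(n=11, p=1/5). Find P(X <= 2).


P(X<=2) = P(X=0) + P(X=1) + P(X=2)
= 4194304/48828125 + 11534336/48828125 + 2883584/9765625
= 6029312/9765625

6029312/9765625


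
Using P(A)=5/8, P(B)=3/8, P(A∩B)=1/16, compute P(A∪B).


P(A∪B) = P(A) + P(B) - P(A∩B)
= 5/8 + 3/8 - 1/16 = 15/16

15/16


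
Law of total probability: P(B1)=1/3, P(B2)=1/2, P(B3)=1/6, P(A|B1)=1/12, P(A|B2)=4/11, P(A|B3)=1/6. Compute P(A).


P(A) = P(A|B1)P(B1) + P(A|B2)P(B2) + P(A|B3)P(B3)
= 1/12*1/3 + 4/11*1/2 + 1/6*1/6
= 1/36 + 2/11 + 1/36 = 47/198

47/198


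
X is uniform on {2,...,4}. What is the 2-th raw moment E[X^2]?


E[X^2] = (1/3) * sum(x^2 for x=2..4)
= 29/3

29/3


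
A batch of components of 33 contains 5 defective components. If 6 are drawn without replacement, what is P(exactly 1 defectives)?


P(X=1) = C(5,1)*C(28,5) / C(33,6)
= 5*98280 / 1107568
= 491400/1107568 = 8775/19778

8775/19778


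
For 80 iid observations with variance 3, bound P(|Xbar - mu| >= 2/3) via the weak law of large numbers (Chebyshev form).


Var(Xbar) = Var(X)/n = 3/80
Chebyshev: P(|Xbar-mu| >= 2/3) <= Var(Xbar)/(2/3)^2 = (3/80)/(4/9) = 27/320

27/320


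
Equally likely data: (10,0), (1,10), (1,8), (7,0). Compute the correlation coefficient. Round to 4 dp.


Cov(X,Y) = -16.8750, Var(X) = 15.1875, Var(Y) = 20.7500
rho = Cov/(sqrt(VarX)*sqrt(VarY)) = -0.9506

-0.9506


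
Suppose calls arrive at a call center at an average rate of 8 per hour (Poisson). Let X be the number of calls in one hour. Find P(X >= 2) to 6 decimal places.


P(X>=2) = 1 - P(X<=1) = 1 - (e^(-8)*8^0/0! + e^(-8)*8^1/1!)
≈ 1 - (0.0003354626 + 0.0026837010)
= 1 - 0.0030191636 = 0.9969808364
≈ 0.996981

0.996981


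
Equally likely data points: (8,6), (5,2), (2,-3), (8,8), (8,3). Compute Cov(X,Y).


E[X]=31/5, E[Y]=16/5, E[XY]=28
Cov(X,Y) = E[XY] - E[X]E[Y] = 28 - 31/5*16/5 = 204/25

204/25


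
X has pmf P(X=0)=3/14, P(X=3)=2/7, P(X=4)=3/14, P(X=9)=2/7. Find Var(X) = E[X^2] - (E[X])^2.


E[X] = 30/7, E[X^2] = 204/7
Var(X) = E[X^2] - (E[X])^2 = 204/7 - (30/7)^2 = 528/49

528/49


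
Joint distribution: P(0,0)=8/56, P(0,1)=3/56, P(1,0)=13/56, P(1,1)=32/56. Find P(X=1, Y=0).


Read from table: P(X=1, Y=0) = 13/56

13/56


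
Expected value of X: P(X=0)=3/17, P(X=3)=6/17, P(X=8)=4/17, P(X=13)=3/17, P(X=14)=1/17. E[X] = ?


E[X] = sum(x * P(x))
= 0*3/17 + 3*6/17 + 8*4/17 + 13*3/17 + 14*1/17
= 103/17

103/17


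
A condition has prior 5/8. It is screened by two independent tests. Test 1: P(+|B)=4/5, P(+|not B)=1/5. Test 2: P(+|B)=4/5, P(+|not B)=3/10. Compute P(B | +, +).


After test 1: P(+) = 4/5*5/8 + 1/5*3/8 = 23/40
P(B|+) = (1/2)/(23/40) = 20/23
After test 2 (use post1 as new prior): P(+) = 4/5*20/23 + 3/10*3/23 = 169/230
P(B|+,+) = (16/23)/(169/230) = 160/169

160/169


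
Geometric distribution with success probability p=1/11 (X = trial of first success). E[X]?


For geometric (trials until first success), E[X] = 1/p = 1/(1/11) = 11

11


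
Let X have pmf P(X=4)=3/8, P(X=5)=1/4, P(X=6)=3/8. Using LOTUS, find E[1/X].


E[1/X] = sum(g(x)*P(x))
= 1/4*3/8 + 1/5*1/4 + 1/6*3/8
= 33/160

33/160


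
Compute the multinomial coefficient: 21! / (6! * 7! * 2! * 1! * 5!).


21! = 51090942171709440000
Denominator: 6!=720 * 7!=5040 * 2!=2 * 1!=1 * 5!=120
Coefficient = 51090942171709440000 / 870912000 = 58663725120

58663725120


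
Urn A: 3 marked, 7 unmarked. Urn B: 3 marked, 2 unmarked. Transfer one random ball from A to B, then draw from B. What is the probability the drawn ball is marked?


P(transfer marked) = 3/10; P(transfer unmarked) = 7/10
If marked transferred: Urn II has 4 marked of 6, so P(marked|marked moved) = 2/3
If unmarked transferred: Urn II has 3 marked of 6, so P(marked|unmarked moved) = 1/2
By total probability: P(marked) = 3/10*2/3 + 7/10*1/2 = 11/20

11/20


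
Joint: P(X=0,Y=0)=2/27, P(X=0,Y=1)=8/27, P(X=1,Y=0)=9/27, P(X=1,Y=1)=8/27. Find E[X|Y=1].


P(Y=1) = 16/27
E[X|Y=1] = (0*8 + 1*8)/16 = 8/16 = 1/2

1/2


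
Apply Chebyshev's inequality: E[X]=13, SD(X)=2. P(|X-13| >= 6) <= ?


k = 6/2 = 3
Chebyshev: P(|X-mu| >= k*sigma) <= 1/k^2 = 1/3^2 = 1/9

1/9


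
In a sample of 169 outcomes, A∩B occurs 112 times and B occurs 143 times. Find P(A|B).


P(A|B) = P(A∩B)/P(B) = (112/169)/(143/169) = 112/143

112/143


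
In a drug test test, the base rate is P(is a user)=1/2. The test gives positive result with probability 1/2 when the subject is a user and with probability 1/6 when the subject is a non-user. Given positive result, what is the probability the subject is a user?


P(A) = P(A|B)P(B) + P(A|B')P(B') = 1/2*1/2 + 1/6*1/2 = 1/3
P(B|A) = P(A|B)P(B)/P(A) = (1/4)/(1/3) = 3/4

3/4


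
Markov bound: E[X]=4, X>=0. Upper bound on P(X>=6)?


Markov: P(X >= a) <= E[X]/a
P(X >= 6) <= 4/6 = 2/3

2/3


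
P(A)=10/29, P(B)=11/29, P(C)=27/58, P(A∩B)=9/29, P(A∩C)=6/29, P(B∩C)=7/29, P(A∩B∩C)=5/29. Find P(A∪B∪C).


P(A∪B∪C) = P(A)+P(B)+P(C) - P(AB)-P(AC)-P(BC) + P(ABC)
= 10/29+11/29+27/58 - 9/29-6/29-7/29 + 5/29
= 35/58

35/58


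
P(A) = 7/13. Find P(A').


P(A') = 1 - P(A) = 1 - 7/13 = 6/13

6/13


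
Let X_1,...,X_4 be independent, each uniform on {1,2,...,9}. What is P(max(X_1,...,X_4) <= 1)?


P(max <= 1) = P(all X_i <= 1) = (P(X_1 <= 1))^4
= (1/9)^4 = 1/6561

1/6561


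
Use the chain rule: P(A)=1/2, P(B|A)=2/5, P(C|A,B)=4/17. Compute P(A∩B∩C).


P(A∩B∩C) = P(A) * P(B|A) * P(C|A∩B)
= 1/2 * 2/5 * 4/17
= 1/5 * 4/17 = 4/85

4/85


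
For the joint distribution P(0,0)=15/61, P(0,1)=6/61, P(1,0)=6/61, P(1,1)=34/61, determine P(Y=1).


P(Y=1) = P(0,1)+P(1,1) = 6/61 + 34/61 = 40/61

40/61


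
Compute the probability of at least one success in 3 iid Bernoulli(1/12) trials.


P(at least one) = 1 - P(none)
P(none) = (1 - 1/12)^3 = (11/12)^3 = 1331/1728
P(at least one) = 1 - 1331/1728 = 397/1728

397/1728


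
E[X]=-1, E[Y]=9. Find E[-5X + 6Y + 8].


E[-5X + 6Y + 8] = -5*E[X] + 6*E[Y] + 8
= (-5)*(-1) + (6)*(9) + (8)
= 5 + 54 + 8 = 67

67


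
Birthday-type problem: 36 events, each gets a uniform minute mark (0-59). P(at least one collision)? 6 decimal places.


P(all different) = prod((60-i)/60 for i=0..35) = 0.000001
P(at least one match) = 1 - 0.000001 = 0.999999

0.999999


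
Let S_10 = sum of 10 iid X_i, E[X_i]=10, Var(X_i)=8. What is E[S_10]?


E[S_n] = n*E[X_1] = 10*10 = 100

100


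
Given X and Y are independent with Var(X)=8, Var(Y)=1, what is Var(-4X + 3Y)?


Independence => Cov(X,Y)=0
Var(-4X + 3Y) = (-4)^2*Var(X) + 3^2*Var(Y)
= 16*8 + 9*1 = 137

137


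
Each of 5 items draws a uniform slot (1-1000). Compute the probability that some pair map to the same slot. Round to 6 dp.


P(all different) = prod((1000-i)/1000 for i=0..4) = 0.990035
P(at least one match) = 1 - 0.990035 = 0.009965

0.009965


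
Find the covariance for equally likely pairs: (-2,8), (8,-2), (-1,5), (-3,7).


E[X]=1/2, E[Y]=9/2, E[XY]=-29/2
Cov(X,Y) = E[XY] - E[X]E[Y] = -29/2 - 1/2*9/2 = -67/4

-67/4


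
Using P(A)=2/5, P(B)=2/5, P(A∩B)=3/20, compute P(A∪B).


P(A∪B) = P(A) + P(B) - P(A∩B)
= 2/5 + 2/5 - 3/20 = 13/20

13/20


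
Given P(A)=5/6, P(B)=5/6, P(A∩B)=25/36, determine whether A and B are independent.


P(A)*P(B) = 5/6*5/6 = 25/36
P(A∩B) = 25/36, which equals P(A)P(B), so independent

Yes, A and B are independent


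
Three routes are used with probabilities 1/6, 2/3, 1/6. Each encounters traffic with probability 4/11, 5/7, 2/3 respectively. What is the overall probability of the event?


P(A) = P(A|B1)P(B1) + P(A|B2)P(B2) + P(A|B3)P(B3)
= 4/11*1/6 + 5/7*2/3 + 2/3*1/6
= 2/33 + 10/21 + 1/9 = 449/693

449/693


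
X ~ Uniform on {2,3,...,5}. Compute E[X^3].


E[X^3] = (1/4) * sum(x^3 for x=2..5)
= 224/4 = 56

56


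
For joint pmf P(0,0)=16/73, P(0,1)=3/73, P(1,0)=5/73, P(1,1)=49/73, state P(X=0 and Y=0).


Read from table: P(X=0, Y=0) = 16/73

16/73


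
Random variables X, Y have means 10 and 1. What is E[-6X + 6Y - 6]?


E[-6X + 6Y - 6] = -6*E[X] + 6*E[Y] - 6
= (-6)*(10) + (6)*(1) + (-6)
= -60 + 6 - 6 = -60

-60


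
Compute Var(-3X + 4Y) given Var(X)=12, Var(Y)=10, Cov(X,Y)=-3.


Var(-3X + 4Y) = (-3)^2*Var(X) + 4^2*Var(Y) + 2*(-3)*4*Cov(X,Y)
= 9*12 + 16*10 - 24*(-3)
= 108 + 160 + 72 = 340

340


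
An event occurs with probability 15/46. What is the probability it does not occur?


P(A') = 1 - P(A) = 1 - 15/46 = 31/46

31/46


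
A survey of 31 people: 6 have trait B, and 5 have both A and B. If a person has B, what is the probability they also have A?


P(A|B) = P(A∩B)/P(B) = (5/31)/(6/31) = 5/6

5/6


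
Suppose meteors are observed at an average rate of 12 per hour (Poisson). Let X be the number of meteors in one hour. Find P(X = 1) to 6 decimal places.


P(X=1) = e^(-12) * 12^1 / 1!
≈ 0.000006144212353 * 12 / 1
≈ 0.000074

0.000074


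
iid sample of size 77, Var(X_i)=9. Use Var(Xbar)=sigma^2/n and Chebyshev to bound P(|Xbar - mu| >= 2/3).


Var(Xbar) = Var(X)/n = 9/77
Chebyshev: P(|Xbar-mu| >= 2/3) <= Var(Xbar)/(2/3)^2 = (9/77)/(4/9) = 81/308

81/308


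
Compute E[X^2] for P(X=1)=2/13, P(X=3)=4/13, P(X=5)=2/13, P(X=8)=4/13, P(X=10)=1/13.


E[X^2] = sum(g(x)*P(x))
= 1*2/13 + 9*4/13 + 25*2/13 + 64*4/13 + 100*1/13
= 444/13

444/13


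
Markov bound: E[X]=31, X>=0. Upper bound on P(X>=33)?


Markov: P(X >= a) <= E[X]/a
P(X >= 33) <= 31/33

31/33


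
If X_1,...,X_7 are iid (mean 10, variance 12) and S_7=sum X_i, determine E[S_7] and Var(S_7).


E[S_n] = n*mu = 7*10 = 70
Var(S_n) = n*sigma^2 = 7*12 = 84

E[S_7]=70, Var(S_7)=84


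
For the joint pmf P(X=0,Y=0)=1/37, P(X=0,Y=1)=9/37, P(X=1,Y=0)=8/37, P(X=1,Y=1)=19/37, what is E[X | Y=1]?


P(Y=1) = 28/37
E[X|Y=1] = (0*9 + 1*19)/28 = 19/28

19/28


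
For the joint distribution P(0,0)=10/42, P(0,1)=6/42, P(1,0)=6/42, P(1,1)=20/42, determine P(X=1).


P(X=1) = P(1,0)+P(1,1) = 6/42 + 20/42 = 26/42 = 13/21

13/21


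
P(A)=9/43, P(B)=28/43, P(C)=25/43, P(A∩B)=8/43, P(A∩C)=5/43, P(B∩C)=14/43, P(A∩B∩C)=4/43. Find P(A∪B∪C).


P(A∪B∪C) = P(A)+P(B)+P(C) - P(AB)-P(AC)-P(BC) + P(ABC)
= 9/43+28/43+25/43 - 8/43-5/43-14/43 + 4/43
= 39/43

39/43


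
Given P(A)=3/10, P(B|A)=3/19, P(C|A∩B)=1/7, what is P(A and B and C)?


P(A∩B∩C) = P(A) * P(B|A) * P(C|A∩B)
= 3/10 * 3/19 * 1/7
= 9/190 * 1/7 = 9/1330

9/1330


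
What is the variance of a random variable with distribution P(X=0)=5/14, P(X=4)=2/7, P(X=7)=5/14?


E[X] = 51/14, E[X^2] = 309/14
Var(X) = E[X^2] - (E[X])^2 = 309/14 - (51/14)^2 = 1725/196

1725/196


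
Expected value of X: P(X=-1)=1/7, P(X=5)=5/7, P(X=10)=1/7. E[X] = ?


E[X] = sum(x * P(x))
= -1*1/7 + 5*5/7 + 10*1/7
= 34/7

34/7


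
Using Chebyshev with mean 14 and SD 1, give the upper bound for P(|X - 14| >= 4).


k = 4/1 = 4
Chebyshev: P(|X-mu| >= k*sigma) <= 1/k^2 = 1/4^2 = 1/16

1/16


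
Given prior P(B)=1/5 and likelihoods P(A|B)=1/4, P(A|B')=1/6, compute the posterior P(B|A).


P(A) = P(A|B)P(B) + P(A|B')P(B') = 1/4*1/5 + 1/6*4/5 = 11/60
P(B|A) = P(A|B)P(B)/P(A) = (1/20)/(11/60) = 3/11

3/11


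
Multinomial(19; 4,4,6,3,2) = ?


19! = 121645100408832000
Denominator: 4!=24 * 4!=24 * 6!=720 * 3!=6 * 2!=2
Coefficient = 121645100408832000 / 4976640 = 24443218800

24443218800


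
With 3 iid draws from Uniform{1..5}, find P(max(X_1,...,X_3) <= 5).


P(max <= 5) = P(all X_i <= 5) = (P(X_1 <= 5))^3
= (5/5)^3 = 1^3 = 1

1


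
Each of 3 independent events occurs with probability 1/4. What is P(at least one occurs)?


P(at least one) = 1 - P(none)
P(none) = (1 - 1/4)^3 = (3/4)^3 = 27/64
P(at least one) = 1 - 27/64 = 37/64

37/64


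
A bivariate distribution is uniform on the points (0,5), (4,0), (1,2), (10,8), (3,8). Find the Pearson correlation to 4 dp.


Cov(X,Y) = 4.6400, Var(X) = 12.2400, Var(Y) = 10.2400
rho = Cov/(sqrt(VarX)*sqrt(VarY)) = 0.4145

0.4145


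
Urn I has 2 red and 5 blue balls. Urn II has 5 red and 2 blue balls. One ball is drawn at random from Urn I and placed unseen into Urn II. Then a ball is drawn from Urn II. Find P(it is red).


P(transfer red) = 2/7; P(transfer blue) = 5/7
If red transferred: Urn II has 6 red of 8, so P(red|red moved) = 3/4
If blue transferred: Urn II has 5 red of 8, so P(red|blue moved) = 5/8
By total probability: P(red) = 2/7*3/4 + 5/7*5/8 = 37/56

37/56


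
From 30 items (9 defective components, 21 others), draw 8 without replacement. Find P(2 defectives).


P(X=2) = C(9,2)*C(21,6) / C(30,8)
= 36*54264 / 5852925
= 1953504/5852925 = 72352/216775

72352/216775


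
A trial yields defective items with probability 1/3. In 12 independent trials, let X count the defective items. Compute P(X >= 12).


P(X>=12) = P(X=12)
= 1/531441
= 1/531441

1/531441


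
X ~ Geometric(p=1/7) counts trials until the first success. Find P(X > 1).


P(X > 1) = P(first 1 trials all fail) = (1-p)^1 = (6/7)^1 = 6/7

6/7


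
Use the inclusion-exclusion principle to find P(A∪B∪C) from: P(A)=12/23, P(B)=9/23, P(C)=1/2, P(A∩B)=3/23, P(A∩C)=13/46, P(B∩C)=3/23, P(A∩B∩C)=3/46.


P(A∪B∪C) = P(A)+P(B)+P(C) - P(AB)-P(AC)-P(BC) + P(ABC)
= 12/23+9/23+1/2 - 3/23-13/46-3/23 + 3/46
= 43/46

43/46


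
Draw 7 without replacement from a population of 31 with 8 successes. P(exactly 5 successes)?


P(X=5) = C(8,5)*C(23,2) / C(31,7)
= 56*253 / 2629575
= 14168/2629575

14168/2629575


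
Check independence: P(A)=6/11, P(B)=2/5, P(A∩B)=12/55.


P(A)*P(B) = 6/11*2/5 = 12/55
P(A∩B) = 12/55, which equals P(A)P(B), so independent

Yes, A and B are independent


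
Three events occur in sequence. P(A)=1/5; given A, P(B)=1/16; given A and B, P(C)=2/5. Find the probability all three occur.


P(A∩B∩C) = P(A) * P(B|A) * P(C|A∩B)
= 1/5 * 1/16 * 2/5
= 1/80 * 2/5 = 1/200

1/200


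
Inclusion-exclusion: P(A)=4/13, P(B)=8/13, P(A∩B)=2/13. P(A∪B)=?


P(A∪B) = P(A) + P(B) - P(A∩B)
= 4/13 + 8/13 - 2/13 = 10/13

10/13


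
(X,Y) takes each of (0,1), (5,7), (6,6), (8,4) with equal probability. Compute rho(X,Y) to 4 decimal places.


Cov(X,Y) = 4.3750, Var(X) = 8.6875, Var(Y) = 5.2500
rho = Cov/(sqrt(VarX)*sqrt(VarY)) = 0.6478

0.6478


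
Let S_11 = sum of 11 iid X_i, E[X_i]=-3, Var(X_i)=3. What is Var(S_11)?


By independence, Var(S_n) = n*Var(X_1) = 11*3 = 33

33


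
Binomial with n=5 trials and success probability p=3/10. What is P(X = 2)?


P(X=2) = C(5,2) * p^2 * (1-p)^3
= 10 * 9/100 * 343/1000
= 3087/10000

3087/10000


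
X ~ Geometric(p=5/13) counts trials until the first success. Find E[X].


For geometric (trials until first success), E[X] = 1/p = 1/(5/13) = 13/5

13/5


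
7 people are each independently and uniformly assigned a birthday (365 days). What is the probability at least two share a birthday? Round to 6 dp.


P(all different) = prod((365-i)/365 for i=0..6) = 0.943764
P(at least one match) = 1 - 0.943764 = 0.056236

0.056236


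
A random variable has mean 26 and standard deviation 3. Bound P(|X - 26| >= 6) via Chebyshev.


k = 6/3 = 2
Chebyshev: P(|X-mu| >= k*sigma) <= 1/k^2 = 1/2^2 = 1/4

1/4


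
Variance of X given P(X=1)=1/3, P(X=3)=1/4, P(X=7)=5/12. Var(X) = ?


E[X] = 4, E[X^2] = 23
Var(X) = E[X^2] - (E[X])^2 = 23 - (4)^2 = 7

7


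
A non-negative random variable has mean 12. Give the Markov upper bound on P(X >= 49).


Markov: P(X >= a) <= E[X]/a
P(X >= 49) <= 12/49

12/49


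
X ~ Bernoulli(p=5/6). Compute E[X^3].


For Bernoulli: X in {0,1}
E[X^3] = 0^3*(1-5/6) + 1^3*5/6 = 5/6

5/6


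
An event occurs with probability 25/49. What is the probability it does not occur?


P(A') = 1 - P(A) = 1 - 25/49 = 24/49

24/49


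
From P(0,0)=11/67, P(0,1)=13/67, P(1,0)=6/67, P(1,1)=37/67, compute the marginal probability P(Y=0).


P(Y=0) = P(0,0)+P(1,0) = 11/67 + 6/67 = 17/67

17/67


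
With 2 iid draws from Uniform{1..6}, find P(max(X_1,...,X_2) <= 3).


P(max <= 3) = P(all X_i <= 3) = (P(X_1 <= 3))^2
= (3/6)^2 = (1/2)^2 = 1/4

1/4


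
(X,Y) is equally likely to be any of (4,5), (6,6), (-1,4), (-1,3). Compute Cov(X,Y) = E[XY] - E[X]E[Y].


E[X]=2, E[Y]=9/2, E[XY]=49/4
Cov(X,Y) = E[XY] - E[X]E[Y] = 49/4 - 2*9/2 = 13/4

13/4


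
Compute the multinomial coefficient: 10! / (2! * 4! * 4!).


10! = 3628800
Denominator: 2!=2 * 4!=24 * 4!=24
Coefficient = 3628800 / 1152 = 3150

3150


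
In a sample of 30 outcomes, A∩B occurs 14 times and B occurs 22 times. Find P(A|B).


P(A|B) = P(A∩B)/P(B) = (14/30)/(22/30) = 14/22 = 7/11

7/11


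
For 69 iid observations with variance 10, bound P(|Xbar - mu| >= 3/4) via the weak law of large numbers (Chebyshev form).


Var(Xbar) = Var(X)/n = 10/69
Chebyshev: P(|Xbar-mu| >= 3/4) <= Var(Xbar)/(3/4)^2 = (10/69)/(9/16) = 160/621

160/621


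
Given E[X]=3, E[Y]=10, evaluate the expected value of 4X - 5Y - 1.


E[4X - 5Y - 1] = 4*E[X] - 5*E[Y] - 1
= (4)*(3) + (-5)*(10) + (-1)
= 12 - 50 - 1 = -39

-39


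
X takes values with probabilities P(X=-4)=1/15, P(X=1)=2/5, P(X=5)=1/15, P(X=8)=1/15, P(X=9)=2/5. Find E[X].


E[X] = sum(x * P(x))
= -4*1/15 + 1*2/5 + 5*1/15 + 8*1/15 + 9*2/5
= 23/5

23/5


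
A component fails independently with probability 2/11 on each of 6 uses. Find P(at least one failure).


P(at least one) = 1 - P(none)
P(none) = (1 - 2/11)^6 = (9/11)^6 = 531441/1771561
P(at least one) = 1 - 531441/1771561 = 1240120/1771561

1240120/1771561


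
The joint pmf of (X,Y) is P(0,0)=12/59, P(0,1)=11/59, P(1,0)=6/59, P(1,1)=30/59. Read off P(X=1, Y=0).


Read from table: P(X=1, Y=0) = 6/59

6/59


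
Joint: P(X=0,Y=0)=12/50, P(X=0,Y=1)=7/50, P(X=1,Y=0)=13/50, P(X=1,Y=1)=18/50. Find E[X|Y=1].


P(Y=1) = 25/50
E[X|Y=1] = (0*7 + 1*18)/25 = 18/25

18/25


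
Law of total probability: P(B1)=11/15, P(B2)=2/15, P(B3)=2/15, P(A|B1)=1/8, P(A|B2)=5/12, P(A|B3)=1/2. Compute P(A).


P(A) = P(A|B1)P(B1) + P(A|B2)P(B2) + P(A|B3)P(B3)
= 1/8*11/15 + 5/12*2/15 + 1/2*2/15
= 11/120 + 1/18 + 1/15 = 77/360

77/360


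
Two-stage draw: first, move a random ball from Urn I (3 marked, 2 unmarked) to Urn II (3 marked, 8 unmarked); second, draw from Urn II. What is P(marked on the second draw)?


P(transfer marked) = 3/5; P(transfer unmarked) = 2/5
If marked transferred: Urn II has 4 marked of 12, so P(marked|marked moved) = 1/3
If unmarked transferred: Urn II has 3 marked of 12, so P(marked|unmarked moved) = 1/4
By total probability: P(marked) = 3/5*1/3 + 2/5*1/4 = 3/10

3/10


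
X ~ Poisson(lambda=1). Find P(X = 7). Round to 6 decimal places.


P(X=7) = e^(-1) * 1^7 / 7!
≈ 0.3678794412 * 1 / 5040
≈ 0.000073

0.000073


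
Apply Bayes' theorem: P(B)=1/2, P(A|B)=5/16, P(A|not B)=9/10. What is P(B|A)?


P(A) = P(A|B)P(B) + P(A|B')P(B') = 5/16*1/2 + 9/10*1/2 = 97/160
P(B|A) = P(A|B)P(B)/P(A) = (5/32)/(97/160) = 25/97

25/97


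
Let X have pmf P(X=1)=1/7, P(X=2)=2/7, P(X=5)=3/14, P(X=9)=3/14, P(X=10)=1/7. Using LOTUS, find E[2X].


E[2X] = sum(g(x)*P(x))
= 2*1/7 + 4*2/7 + 10*3/14 + 18*3/14 + 20*1/7
= 72/7

72/7


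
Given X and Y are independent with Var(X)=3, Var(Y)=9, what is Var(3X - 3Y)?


Independence => Cov(X,Y)=0
Var(3X - 3Y) = 3^2*Var(X) + (-3)^2*Var(Y)
= 9*3 + 9*9 = 108

108


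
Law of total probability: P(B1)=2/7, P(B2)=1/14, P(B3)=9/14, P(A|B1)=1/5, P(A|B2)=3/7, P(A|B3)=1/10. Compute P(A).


P(A) = P(A|B1)P(B1) + P(A|B2)P(B2) + P(A|B3)P(B3)
= 1/5*2/7 + 3/7*1/14 + 1/10*9/14
= 2/35 + 3/98 + 9/140 = 149/980

149/980


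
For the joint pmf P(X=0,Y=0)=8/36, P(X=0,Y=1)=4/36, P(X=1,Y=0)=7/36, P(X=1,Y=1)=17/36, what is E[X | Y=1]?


P(Y=1) = 21/36
E[X|Y=1] = (0*4 + 1*17)/21 = 17/21

17/21


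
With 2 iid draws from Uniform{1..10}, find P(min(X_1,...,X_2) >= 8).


P(min >= 8) = P(all X_i >= 8) = (P(X_1 >= 8))^2
= (3/10)^2 = 9/100

9/100


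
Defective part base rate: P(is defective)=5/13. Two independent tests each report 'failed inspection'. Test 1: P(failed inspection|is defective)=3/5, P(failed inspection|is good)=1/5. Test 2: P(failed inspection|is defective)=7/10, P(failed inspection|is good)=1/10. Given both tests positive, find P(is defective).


After test 1: P(+) = 3/5*5/13 + 1/5*8/13 = 23/65
P(B|+) = (3/13)/(23/65) = 15/23
After test 2 (use post1 as new prior): P(+) = 7/10*15/23 + 1/10*8/23 = 113/230
P(B|+,+) = (21/46)/(113/230) = 105/113

105/113


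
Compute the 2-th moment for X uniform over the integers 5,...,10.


E[X^2] = (1/6) * sum(x^2 for x=5..10)
= 355/6

355/6


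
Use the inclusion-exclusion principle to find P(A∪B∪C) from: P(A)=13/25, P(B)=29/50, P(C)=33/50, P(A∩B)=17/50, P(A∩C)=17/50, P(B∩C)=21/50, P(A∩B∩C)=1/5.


P(A∪B∪C) = P(A)+P(B)+P(C) - P(AB)-P(AC)-P(BC) + P(ABC)
= 13/25+29/50+33/50 - 17/50-17/50-21/50 + 1/5
= 43/50

43/50


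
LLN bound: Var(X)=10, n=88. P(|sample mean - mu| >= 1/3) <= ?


Var(Xbar) = Var(X)/n = 10/88
Chebyshev: P(|Xbar-mu| >= 1/3) <= Var(Xbar)/(1/3)^2 = (5/44)/(1/9) = 45/44
Bound exceeds 1, so trivial bound: 1

1


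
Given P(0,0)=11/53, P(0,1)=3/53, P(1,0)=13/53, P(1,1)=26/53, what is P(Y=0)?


P(Y=0) = P(0,0)+P(1,0) = 11/53 + 13/53 = 24/53

24/53


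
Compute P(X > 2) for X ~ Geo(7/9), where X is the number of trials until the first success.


P(X > 2) = P(first 2 trials all fail) = (1-p)^2 = (2/9)^2 = 4/81

4/81


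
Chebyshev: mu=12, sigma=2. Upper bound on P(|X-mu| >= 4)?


k = 4/2 = 2
Chebyshev: P(|X-mu| >= k*sigma) <= 1/k^2 = 1/2^2 = 1/4

1/4


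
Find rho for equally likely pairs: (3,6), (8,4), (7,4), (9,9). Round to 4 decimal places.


Cov(X,Y) = 0.9375, Var(X) = 5.1875, Var(Y) = 4.1875
rho = Cov/(sqrt(VarX)*sqrt(VarY)) = 0.2011

0.2011


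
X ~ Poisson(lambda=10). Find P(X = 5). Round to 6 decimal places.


P(X=5) = e^(-10) * 10^5 / 5!
≈ 0.00004539992976 * 100000 / 120
≈ 0.037833

0.037833


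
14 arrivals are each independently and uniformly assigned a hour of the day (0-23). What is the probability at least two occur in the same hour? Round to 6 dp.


P(all different) = prod((24-i)/24 for i=0..13) = 0.008128
P(at least one match) = 1 - 0.008128 = 0.991872

0.991872


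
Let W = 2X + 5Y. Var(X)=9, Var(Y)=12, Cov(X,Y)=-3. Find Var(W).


Var(2X + 5Y) = 2^2*Var(X) + 5^2*Var(Y) + 2*2*5*Cov(X,Y)
= 4*9 + 25*12 + 20*(-3)
= 36 + 300 - 60 = 276

276


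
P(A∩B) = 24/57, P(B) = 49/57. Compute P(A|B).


P(A|B) = P(A∩B)/P(B) = (24/57)/(49/57) = 24/49

24/49


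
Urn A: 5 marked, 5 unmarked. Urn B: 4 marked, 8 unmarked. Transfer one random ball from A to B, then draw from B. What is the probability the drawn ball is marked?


P(transfer marked) = 5/10 = 1/2; P(transfer unmarked) = 1/2
If marked transferred: Urn II has 5 marked of 13, so P(marked|marked moved) = 5/13
If unmarked transferred: Urn II has 4 marked of 13, so P(marked|unmarked moved) = 4/13
By total probability: P(marked) = 1/2*5/13 + 1/2*4/13 = 9/26

9/26


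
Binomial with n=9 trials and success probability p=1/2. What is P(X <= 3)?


P(X<=3) = P(X=0) + P(X=1) + P(X=2) + P(X=3)
= 1/512 + 9/512 + 9/128 + 21/128
= 65/256

65/256


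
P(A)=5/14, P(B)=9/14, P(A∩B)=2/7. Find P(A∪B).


P(A∪B) = P(A) + P(B) - P(A∩B)
= 5/14 + 9/14 - 2/7 = 5/7

5/7


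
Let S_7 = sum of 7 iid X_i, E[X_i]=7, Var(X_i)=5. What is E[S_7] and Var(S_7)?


E[S_n] = n*mu = 7*7 = 49
Var(S_n) = n*sigma^2 = 7*5 = 35

E[S_7]=49, Var(S_7)=35


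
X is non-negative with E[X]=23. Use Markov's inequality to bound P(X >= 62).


Markov: P(X >= a) <= E[X]/a
P(X >= 62) <= 23/62

23/62


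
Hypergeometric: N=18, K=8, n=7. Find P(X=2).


P(X=2) = C(8,2)*C(10,5) / C(18,7)
= 28*252 / 31824
= 7056/31824 = 49/221

49/221


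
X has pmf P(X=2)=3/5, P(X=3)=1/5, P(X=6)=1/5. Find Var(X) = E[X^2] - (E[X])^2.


E[X] = 3, E[X^2] = 57/5
Var(X) = E[X^2] - (E[X])^2 = 57/5 - (3)^2 = 12/5

12/5


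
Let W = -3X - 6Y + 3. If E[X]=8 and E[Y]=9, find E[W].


E[-3X - 6Y + 3] = -3*E[X] - 6*E[Y] + 3
= (-3)*(8) + (-6)*(9) + (3)
= -24 - 54 + 3 = -75

-75


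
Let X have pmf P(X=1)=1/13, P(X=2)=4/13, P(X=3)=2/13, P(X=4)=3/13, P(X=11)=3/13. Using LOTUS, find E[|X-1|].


E[|X-1|] = sum(g(x)*P(x))
= 0*1/13 + 1*4/13 + 2*2/13 + 3*3/13 + 10*3/13
= 47/13

47/13


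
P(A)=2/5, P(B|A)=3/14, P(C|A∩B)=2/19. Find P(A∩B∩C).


P(A∩B∩C) = P(A) * P(B|A) * P(C|A∩B)
= 2/5 * 3/14 * 2/19
= 3/35 * 2/19 = 6/665

6/665


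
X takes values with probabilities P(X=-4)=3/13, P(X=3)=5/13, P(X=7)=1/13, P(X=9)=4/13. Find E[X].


E[X] = sum(x * P(x))
= -4*3/13 + 3*5/13 + 7*1/13 + 9*4/13
= 46/13

46/13


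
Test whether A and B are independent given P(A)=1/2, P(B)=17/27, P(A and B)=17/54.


P(A)*P(B) = 1/2*17/27 = 17/54
P(A∩B) = 17/54, which equals P(A)P(B), so independent

Yes, A and B are independent


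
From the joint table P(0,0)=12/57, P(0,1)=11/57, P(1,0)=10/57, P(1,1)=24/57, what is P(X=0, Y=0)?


Read from table: P(X=0, Y=0) = 12/57 = 4/19

4/19


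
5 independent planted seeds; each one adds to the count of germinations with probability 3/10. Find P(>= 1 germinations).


P(at least one) = 1 - P(none)
P(none) = (1 - 3/10)^5 = (7/10)^5 = 16807/100000
P(at least one) = 1 - 16807/100000 = 83193/100000

83193/100000


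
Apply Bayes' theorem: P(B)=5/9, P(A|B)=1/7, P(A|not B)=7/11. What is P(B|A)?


P(A) = P(A|B)P(B) + P(A|B')P(B') = 1/7*5/9 + 7/11*4/9 = 251/693
P(B|A) = P(A|B)P(B)/P(A) = (5/63)/(251/693) = 55/251

55/251
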